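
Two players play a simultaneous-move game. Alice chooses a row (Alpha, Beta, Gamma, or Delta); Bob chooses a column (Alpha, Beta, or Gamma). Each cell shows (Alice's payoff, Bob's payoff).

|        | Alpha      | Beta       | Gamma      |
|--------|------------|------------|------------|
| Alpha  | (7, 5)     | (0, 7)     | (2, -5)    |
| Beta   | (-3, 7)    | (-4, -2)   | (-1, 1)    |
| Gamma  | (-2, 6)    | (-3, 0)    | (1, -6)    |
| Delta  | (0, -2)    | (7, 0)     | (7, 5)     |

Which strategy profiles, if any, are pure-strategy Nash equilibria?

(Delta, Gamma)

Find each player's best response to every opponent strategy; NE are the intersections.
Alice's best responses — vs Alpha: Alpha (payoff 7); vs Beta: Delta (payoff 7); vs Gamma: Delta (payoff 7).
Bob's best responses — vs Alpha: Beta (payoff 7); vs Beta: Alpha (payoff 7); vs Gamma: Alpha (payoff 6); vs Delta: Gamma (payoff 5).
The only mutual best response is (Delta, Gamma); neither player gains by switching there.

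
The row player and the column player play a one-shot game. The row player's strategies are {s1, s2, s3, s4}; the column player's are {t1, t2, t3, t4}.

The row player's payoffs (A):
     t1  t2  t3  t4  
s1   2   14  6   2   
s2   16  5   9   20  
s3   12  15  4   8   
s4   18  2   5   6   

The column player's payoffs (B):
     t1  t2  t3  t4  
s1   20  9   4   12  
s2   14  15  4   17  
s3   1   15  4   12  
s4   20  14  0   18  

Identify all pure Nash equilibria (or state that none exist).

Check mutual best responses: a cell is a NE iff neither player can gain by unilaterally deviating.
The row player's best responses — vs t1: s4 (payoff 18); vs t2: s3 (payoff 15); vs t3: s2 (payoff 9); vs t4: s2 (payoff 20).
The column player's best responses — vs s1: t1 (payoff 20); vs s2: t4 (payoff 17); vs s3: t2 (payoff 15); vs s4: t1 (payoff 20).
Mutual best responses occur at (s2, t4), (s3, t2), and (s4, t1); at each, neither player gains by switching.

(s2, t4), (s3, t2), and (s4, t1)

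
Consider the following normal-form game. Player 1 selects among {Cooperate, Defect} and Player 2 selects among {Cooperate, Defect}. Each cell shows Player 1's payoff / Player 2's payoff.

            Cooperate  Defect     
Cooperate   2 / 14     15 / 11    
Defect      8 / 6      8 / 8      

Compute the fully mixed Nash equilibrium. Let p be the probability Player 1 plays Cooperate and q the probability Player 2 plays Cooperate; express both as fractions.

In a mixed NE each player is indifferent between their pure strategies, so the opponent's mix sets the indifference.
Player 2 indifferent between Cooperate and Defect: p·14 + (1−p)·6 = p·11 + (1−p)·8 ⟹ 6 + 8p = 8 + 3p ⟹ p = 2/5.
Player 1 indifferent between Cooperate and Defect: q·2 + (1−q)·15 = q·8 + (1−q)·8 ⟹ 15 + (-13)q = 8 + 0q ⟹ q = 7/13.

p = 2/5, q = 7/13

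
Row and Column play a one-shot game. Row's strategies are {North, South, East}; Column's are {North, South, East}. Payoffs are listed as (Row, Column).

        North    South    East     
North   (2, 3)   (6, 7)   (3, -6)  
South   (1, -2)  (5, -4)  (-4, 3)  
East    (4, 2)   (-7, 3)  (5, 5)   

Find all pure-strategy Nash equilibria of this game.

(North, South) and (East, East)

Find each player's best response to every opponent strategy; NE are the intersections.
Row's best responses — vs North: East (payoff 4); vs South: North (payoff 6); vs East: East (payoff 5).
Column's best responses — vs North: South (payoff 7); vs South: East (payoff 3); vs East: East (payoff 5).
Mutual best responses occur at (North, South) and (East, East); at each, neither player gains by switching.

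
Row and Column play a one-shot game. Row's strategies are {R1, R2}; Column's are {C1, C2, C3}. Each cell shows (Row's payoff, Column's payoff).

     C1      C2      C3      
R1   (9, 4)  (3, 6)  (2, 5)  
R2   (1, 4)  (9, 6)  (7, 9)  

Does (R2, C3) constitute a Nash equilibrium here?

Yes

Holding Column at C3: Row gets 7 from R2, versus 2 from R1. No profitable deviation for Row.
Holding Row at R2: Column gets 9 from C3, versus 4 from C1, 6 from C2. No profitable deviation for Column either.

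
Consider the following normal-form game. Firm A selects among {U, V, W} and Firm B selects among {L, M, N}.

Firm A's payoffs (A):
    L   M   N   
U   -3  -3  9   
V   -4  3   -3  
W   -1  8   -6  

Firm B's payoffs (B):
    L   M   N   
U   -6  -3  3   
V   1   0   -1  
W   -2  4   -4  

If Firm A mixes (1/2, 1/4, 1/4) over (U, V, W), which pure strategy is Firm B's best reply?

Compute Firm B's expected payoff from each pure strategy against the given mix.
L: (1/2)·(-6) + (1/4)·1 + (1/4)·(-2) = -13/4
M: (1/2)·(-3) + (1/4)·0 + (1/4)·4 = -1/2
N: (1/2)·3 + (1/4)·(-1) + (1/4)·(-4) = 1/4
Highest expected payoff is 1/4, from N.

N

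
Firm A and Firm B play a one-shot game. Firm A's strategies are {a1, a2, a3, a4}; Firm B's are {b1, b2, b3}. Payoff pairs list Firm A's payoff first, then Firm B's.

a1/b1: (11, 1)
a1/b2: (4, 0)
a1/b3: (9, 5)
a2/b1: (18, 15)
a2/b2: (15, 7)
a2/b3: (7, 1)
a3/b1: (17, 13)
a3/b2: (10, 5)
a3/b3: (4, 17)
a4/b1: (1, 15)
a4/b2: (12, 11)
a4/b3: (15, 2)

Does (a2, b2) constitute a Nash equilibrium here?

Holding Firm B at b2: Firm A gets 15 from a2, versus 4 from a1, 10 from a3, 12 from a4. No profitable deviation for Firm A.
Holding Firm A at a2: Firm B gets 7 from b2 but could get 15 by switching to b1. Firm B has a profitable deviation.

No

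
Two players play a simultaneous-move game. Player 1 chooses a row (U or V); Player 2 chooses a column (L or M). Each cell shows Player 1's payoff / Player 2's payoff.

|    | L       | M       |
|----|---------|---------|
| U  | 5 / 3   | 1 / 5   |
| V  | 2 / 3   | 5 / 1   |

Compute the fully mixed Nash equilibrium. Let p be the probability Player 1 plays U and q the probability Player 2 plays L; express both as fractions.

Each player's mixing probability is pinned down by making the *other* player indifferent.
Player 2 indifferent between L and M: p·3 + (1−p)·3 = p·5 + (1−p)·1 ⟹ 3 + 0p = 1 + 4p ⟹ p = 1/2.
Player 1 indifferent between U and V: q·5 + (1−q)·1 = q·2 + (1−q)·5 ⟹ 1 + 4q = 5 + (-3)q ⟹ q = 4/7.

p = 1/2, q = 4/7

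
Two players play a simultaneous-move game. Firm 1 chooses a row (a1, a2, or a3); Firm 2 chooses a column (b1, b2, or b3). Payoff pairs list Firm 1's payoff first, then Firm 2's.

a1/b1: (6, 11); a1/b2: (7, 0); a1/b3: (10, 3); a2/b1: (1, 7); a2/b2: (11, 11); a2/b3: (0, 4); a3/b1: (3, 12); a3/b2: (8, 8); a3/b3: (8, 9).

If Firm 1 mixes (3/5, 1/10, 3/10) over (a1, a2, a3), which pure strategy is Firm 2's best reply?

b1

Firm 2's best reply maximizes expected payoff against the mix.
b1: (3/5)·11 + (1/10)·7 + (3/10)·12 = 109/10
b2: (3/5)·0 + (1/10)·11 + (3/10)·8 = 7/2
b3: (3/5)·3 + (1/10)·4 + (3/10)·9 = 49/10
Highest expected payoff is 109/10, from b1.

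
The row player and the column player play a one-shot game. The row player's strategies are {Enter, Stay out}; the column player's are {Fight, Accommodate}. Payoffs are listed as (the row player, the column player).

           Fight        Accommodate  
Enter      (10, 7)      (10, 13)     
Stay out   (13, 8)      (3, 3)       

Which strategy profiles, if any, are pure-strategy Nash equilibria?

(Enter, Accommodate) and (Stay out, Fight)

A profile is a Nash equilibrium when each player is best-responding to the other.
The row player's best responses — vs Fight: Stay out (payoff 13); vs Accommodate: Enter (payoff 10).
The column player's best responses — vs Enter: Accommodate (payoff 13); vs Stay out: Fight (payoff 8).
Mutual best responses occur at (Enter, Accommodate) and (Stay out, Fight); at each, neither player gains by switching.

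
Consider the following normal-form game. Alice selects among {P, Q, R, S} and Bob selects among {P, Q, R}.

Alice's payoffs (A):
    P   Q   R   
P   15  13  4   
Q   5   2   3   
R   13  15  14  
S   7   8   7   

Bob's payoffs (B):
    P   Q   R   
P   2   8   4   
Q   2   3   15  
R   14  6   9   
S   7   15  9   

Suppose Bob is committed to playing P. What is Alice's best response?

P

With Bob fixed at P, Alice's payoffs are: P → 15, Q → 5, R → 13, S → 7.
The maximum is 15, achieved by P.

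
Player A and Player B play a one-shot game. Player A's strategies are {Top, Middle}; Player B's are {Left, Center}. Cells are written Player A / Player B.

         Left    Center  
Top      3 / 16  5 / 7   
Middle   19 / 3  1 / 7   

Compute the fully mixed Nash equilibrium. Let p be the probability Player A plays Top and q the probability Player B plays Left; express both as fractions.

Each player's mixing probability is pinned down by making the *other* player indifferent.
Player B indifferent between Left and Center: p·16 + (1−p)·3 = p·7 + (1−p)·7 ⟹ 3 + 13p = 7 + 0p ⟹ p = 4/13.
Player A indifferent between Top and Middle: q·3 + (1−q)·5 = q·19 + (1−q)·1 ⟹ 5 + (-2)q = 1 + 18q ⟹ q = 1/5.

p = 4/13, q = 1/5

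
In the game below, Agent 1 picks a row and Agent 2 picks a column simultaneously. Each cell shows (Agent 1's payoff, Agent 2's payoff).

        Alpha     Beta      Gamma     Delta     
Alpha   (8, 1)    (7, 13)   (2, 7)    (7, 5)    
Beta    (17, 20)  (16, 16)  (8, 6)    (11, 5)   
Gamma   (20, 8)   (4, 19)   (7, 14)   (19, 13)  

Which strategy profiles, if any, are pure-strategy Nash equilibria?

No pure-strategy Nash equilibrium

Find each player's best response to every opponent strategy; NE are the intersections.
Agent 1's best responses — vs Alpha: Gamma (payoff 20); vs Beta: Beta (payoff 16); vs Gamma: Beta (payoff 8); vs Delta: Gamma (payoff 19).
Agent 2's best responses — vs Alpha: Beta (payoff 13); vs Beta: Alpha (payoff 20); vs Gamma: Beta (payoff 19).
No cell has both players best-responding. For instance, Agent 1's best reply to Alpha is Gamma, but against Gamma Agent 2 prefers Beta over Alpha.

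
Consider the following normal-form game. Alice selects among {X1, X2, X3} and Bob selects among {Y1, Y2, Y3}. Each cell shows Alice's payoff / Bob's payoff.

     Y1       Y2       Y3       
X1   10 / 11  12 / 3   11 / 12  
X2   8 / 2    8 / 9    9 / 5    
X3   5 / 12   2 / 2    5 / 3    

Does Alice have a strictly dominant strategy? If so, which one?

Check whether one of Alice's strategies beats all alternatives regardless of what the opponent does.
X1 strictly dominates: vs Y1: 10 > each of {8, 5}; vs Y2: 12 > each of {8, 2}; vs Y3: 11 > each of {9, 5}.

X1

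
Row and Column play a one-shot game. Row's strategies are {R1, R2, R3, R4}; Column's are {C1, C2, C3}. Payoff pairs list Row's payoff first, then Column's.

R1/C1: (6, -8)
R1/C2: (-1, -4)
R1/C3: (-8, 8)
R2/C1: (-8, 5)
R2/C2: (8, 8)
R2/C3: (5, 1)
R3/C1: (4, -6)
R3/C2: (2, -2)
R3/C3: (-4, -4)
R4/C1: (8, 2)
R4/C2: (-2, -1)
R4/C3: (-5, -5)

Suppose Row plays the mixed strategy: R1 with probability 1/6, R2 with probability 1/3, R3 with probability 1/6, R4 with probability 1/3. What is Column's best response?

Column's best reply maximizes expected payoff against the mix.
C1: (1/6)·(-8) + (1/3)·5 + (1/6)·(-6) + (1/3)·2 = 0
C2: (1/6)·(-4) + (1/3)·8 + (1/6)·(-2) + (1/3)·(-1) = 4/3
C3: (1/6)·8 + (1/3)·1 + (1/6)·(-4) + (1/3)·(-5) = -2/3
Highest expected payoff is 4/3, from C2.

C2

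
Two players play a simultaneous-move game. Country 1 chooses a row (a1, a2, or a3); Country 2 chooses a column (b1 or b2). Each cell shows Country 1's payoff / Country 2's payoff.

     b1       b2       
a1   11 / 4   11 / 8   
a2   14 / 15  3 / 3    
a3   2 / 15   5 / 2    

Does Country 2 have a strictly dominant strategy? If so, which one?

Check whether one of Country 2's strategies beats all alternatives regardless of what the opponent does.
b1 is not dominant: against a1, b2 gives 8 > 4.
b2 is not dominant: against a2, b1 gives 15 > 3.
No single strategy is best against every opponent action.

No strictly dominant strategy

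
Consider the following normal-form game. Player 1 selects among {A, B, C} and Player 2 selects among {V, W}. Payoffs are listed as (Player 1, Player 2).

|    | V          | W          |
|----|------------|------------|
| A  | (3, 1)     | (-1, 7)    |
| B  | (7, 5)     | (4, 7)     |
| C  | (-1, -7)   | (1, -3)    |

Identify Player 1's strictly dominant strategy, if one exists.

B

A strategy is strictly dominant if it gives Player 1 a strictly higher payoff than every other strategy, against every choice by the opponent.
B strictly dominates: vs V: 7 > each of {3, -1}; vs W: 4 > each of {-1, 1}.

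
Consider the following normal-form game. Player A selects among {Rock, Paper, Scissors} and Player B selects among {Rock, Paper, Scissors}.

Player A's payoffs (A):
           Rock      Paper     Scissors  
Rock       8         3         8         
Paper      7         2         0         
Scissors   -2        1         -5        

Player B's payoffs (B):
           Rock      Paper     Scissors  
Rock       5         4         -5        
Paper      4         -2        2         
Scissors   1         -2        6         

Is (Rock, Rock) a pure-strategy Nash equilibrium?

Yes

Holding Player B at Rock: Player A gets 8 from Rock, versus 7 from Paper, -2 from Scissors. No profitable deviation for Player A.
Holding Player A at Rock: Player B gets 5 from Rock, versus 4 from Paper, -5 from Scissors. No profitable deviation for Player B either.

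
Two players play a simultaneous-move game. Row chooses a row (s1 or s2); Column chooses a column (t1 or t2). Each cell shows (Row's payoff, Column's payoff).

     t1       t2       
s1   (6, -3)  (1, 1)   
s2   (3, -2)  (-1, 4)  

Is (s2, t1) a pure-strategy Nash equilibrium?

No

Holding Column at t1: Row gets 3 from s2 but could get 6 by switching to s1. Row has a profitable deviation.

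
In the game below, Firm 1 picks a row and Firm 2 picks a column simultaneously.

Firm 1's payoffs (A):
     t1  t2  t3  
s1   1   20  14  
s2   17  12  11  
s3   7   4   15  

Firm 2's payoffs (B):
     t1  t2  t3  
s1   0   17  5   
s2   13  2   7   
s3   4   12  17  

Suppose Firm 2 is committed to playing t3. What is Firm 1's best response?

s3

With Firm 2 fixed at t3, Firm 1's payoffs are: s1 → 14, s2 → 11, s3 → 15.
The maximum is 15, achieved by s3.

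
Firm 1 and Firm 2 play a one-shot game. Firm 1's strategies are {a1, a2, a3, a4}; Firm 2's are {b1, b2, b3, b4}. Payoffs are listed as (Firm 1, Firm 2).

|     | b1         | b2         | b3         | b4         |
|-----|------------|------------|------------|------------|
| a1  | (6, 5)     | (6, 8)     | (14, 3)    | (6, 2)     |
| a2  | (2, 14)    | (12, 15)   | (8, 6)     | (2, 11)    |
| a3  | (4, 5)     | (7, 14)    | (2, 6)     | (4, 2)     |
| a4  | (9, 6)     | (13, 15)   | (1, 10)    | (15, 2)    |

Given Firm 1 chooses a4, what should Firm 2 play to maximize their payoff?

With Firm 1 fixed at a4, Firm 2's payoffs are: b1 → 6, b2 → 15, b3 → 10, b4 → 2.
The maximum is 15, achieved by b2.

b2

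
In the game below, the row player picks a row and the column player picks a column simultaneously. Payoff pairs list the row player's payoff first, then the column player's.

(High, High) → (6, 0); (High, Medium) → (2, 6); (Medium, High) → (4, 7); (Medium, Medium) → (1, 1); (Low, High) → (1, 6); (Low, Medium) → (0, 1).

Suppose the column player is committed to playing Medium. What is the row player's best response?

High

With the column player fixed at Medium, the row player's payoffs are: High → 2, Medium → 1, Low → 0.
The maximum is 2, achieved by High.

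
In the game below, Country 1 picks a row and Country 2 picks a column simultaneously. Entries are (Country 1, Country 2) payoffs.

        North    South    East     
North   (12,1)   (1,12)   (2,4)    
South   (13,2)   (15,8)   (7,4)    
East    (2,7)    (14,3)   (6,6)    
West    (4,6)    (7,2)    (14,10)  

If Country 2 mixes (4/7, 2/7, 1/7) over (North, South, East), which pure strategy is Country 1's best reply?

Country 1's best reply maximizes expected payoff against the mix.
North: (4/7)·12 + (2/7)·1 + (1/7)·2 = 52/7
South: (4/7)·13 + (2/7)·15 + (1/7)·7 = 89/7
East: (4/7)·2 + (2/7)·14 + (1/7)·6 = 6
West: (4/7)·4 + (2/7)·7 + (1/7)·14 = 44/7
Highest expected payoff is 89/7, from South.

South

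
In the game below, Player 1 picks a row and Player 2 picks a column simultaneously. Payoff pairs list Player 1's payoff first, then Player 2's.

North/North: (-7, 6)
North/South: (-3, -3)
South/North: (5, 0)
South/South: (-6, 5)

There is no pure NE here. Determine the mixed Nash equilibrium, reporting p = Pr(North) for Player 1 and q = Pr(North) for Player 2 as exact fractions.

p = 5/14, q = 1/5

In a mixed NE each player is indifferent between their pure strategies, so the opponent's mix sets the indifference.
Player 2 indifferent between North and South: p·6 + (1−p)·0 = p·(-3) + (1−p)·5 ⟹ 0 + 6p = 5 + (-8)p ⟹ p = 5/14.
Player 1 indifferent between North and South: q·(-7) + (1−q)·(-3) = q·5 + (1−q)·(-6) ⟹ (-3) + (-4)q = (-6) + 11q ⟹ q = 1/5.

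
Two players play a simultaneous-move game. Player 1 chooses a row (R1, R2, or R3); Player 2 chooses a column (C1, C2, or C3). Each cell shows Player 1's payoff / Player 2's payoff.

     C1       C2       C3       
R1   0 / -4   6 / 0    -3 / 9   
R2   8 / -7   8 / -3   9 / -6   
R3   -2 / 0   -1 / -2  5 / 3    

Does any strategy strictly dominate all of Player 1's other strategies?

R2

Check whether one of Player 1's strategies beats all alternatives regardless of what the opponent does.
R2 strictly dominates: vs C1: 8 > each of {0, -2}; vs C2: 8 > each of {6, -1}; vs C3: 9 > each of {-3, 5}.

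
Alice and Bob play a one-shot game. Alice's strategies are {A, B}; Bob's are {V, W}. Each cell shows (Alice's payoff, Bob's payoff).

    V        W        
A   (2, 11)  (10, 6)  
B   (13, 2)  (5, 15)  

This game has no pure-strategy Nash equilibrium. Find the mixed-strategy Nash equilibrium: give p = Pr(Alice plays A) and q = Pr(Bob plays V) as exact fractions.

Each player's mixing probability is pinned down by making the *other* player indifferent.
Bob indifferent between V and W: p·11 + (1−p)·2 = p·6 + (1−p)·15 ⟹ 2 + 9p = 15 + (-9)p ⟹ p = 13/18.
Alice indifferent between A and B: q·2 + (1−q)·10 = q·13 + (1−q)·5 ⟹ 10 + (-8)q = 5 + 8q ⟹ q = 5/16.

p = 13/18, q = 5/16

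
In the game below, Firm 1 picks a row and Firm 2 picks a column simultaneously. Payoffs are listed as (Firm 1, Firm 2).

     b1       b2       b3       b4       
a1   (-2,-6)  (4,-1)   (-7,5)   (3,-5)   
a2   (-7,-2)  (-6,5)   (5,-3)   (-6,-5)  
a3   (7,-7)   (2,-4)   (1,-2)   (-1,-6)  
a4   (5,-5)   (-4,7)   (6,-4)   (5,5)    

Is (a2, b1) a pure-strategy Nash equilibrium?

No

Holding Firm 2 at b1: Firm 1 gets -7 from a2 but could get 7 by switching to a3. Firm 1 has a profitable deviation.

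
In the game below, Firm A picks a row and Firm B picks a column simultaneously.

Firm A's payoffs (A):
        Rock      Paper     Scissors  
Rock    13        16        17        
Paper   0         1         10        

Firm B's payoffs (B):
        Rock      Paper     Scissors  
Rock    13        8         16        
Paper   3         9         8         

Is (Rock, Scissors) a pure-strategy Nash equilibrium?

Holding Firm B at Scissors: Firm A gets 17 from Rock, versus 10 from Paper. No profitable deviation for Firm A.
Holding Firm A at Rock: Firm B gets 16 from Scissors, versus 13 from Rock, 8 from Paper. No profitable deviation for Firm B either.

Yes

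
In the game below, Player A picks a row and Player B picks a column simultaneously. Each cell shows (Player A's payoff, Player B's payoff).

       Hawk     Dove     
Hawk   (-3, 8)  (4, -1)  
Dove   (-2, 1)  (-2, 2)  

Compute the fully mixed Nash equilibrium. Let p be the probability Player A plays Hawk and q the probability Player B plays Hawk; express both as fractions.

Each player's mixing probability is pinned down by making the *other* player indifferent.
Player B indifferent between Hawk and Dove: p·8 + (1−p)·1 = p·(-1) + (1−p)·2 ⟹ 1 + 7p = 2 + (-3)p ⟹ p = 1/10.
Player A indifferent between Hawk and Dove: q·(-3) + (1−q)·4 = q·(-2) + (1−q)·(-2) ⟹ 4 + (-7)q = (-2) + 0q ⟹ q = 6/7.

p = 1/10, q = 6/7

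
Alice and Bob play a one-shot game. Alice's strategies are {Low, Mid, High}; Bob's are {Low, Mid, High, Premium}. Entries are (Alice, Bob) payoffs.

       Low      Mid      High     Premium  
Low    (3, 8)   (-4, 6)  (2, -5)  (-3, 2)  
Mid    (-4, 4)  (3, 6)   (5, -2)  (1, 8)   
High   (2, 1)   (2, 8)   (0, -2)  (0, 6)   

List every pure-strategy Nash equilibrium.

A profile is a Nash equilibrium when each player is best-responding to the other.
Alice's best responses — vs Low: Low (payoff 3); vs Mid: Mid (payoff 3); vs High: Mid (payoff 5); vs Premium: Mid (payoff 1).
Bob's best responses — vs Low: Low (payoff 8); vs Mid: Premium (payoff 8); vs High: Mid (payoff 8).
Mutual best responses occur at (Low, Low) and (Mid, Premium); at each, neither player gains by switching.

(Low, Low) and (Mid, Premium)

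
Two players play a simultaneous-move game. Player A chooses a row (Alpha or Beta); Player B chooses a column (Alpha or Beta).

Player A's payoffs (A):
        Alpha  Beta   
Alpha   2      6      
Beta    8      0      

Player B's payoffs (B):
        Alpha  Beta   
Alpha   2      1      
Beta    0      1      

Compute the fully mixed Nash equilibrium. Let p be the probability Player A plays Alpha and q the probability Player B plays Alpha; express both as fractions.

In a mixed NE each player is indifferent between their pure strategies, so the opponent's mix sets the indifference.
Player B indifferent between Alpha and Beta: p·2 + (1−p)·0 = p·1 + (1−p)·1 ⟹ 0 + 2p = 1 + 0p ⟹ p = 1/2.
Player A indifferent between Alpha and Beta: q·2 + (1−q)·6 = q·8 + (1−q)·0 ⟹ 6 + (-4)q = 0 + 8q ⟹ q = 1/2.

p = 1/2, q = 1/2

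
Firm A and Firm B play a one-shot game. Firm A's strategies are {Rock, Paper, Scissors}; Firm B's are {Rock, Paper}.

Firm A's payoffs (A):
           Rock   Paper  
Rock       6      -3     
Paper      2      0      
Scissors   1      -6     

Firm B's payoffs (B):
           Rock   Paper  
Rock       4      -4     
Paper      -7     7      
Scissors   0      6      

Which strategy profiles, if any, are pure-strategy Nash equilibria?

Find each player's best response to every opponent strategy; NE are the intersections.
Firm A's best responses — vs Rock: Rock (payoff 6); vs Paper: Paper (payoff 0).
Firm B's best responses — vs Rock: Rock (payoff 4); vs Paper: Paper (payoff 7); vs Scissors: Paper (payoff 6).
Mutual best responses occur at (Rock, Rock) and (Paper, Paper); at each, neither player gains by switching.

(Rock, Rock) and (Paper, Paper)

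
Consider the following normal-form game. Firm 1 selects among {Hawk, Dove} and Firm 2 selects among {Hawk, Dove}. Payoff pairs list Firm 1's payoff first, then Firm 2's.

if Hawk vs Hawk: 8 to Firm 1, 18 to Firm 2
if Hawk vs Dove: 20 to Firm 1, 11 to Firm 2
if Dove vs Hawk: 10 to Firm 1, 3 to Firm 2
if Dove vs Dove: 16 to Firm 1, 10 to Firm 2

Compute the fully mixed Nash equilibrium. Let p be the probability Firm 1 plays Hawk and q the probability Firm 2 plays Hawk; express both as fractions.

p = 1/2, q = 2/3

In a mixed NE each player is indifferent between their pure strategies, so the opponent's mix sets the indifference.
Firm 2 indifferent between Hawk and Dove: p·18 + (1−p)·3 = p·11 + (1−p)·10 ⟹ 3 + 15p = 10 + 1p ⟹ p = 1/2.
Firm 1 indifferent between Hawk and Dove: q·8 + (1−q)·20 = q·10 + (1−q)·16 ⟹ 20 + (-12)q = 16 + (-6)q ⟹ q = 2/3.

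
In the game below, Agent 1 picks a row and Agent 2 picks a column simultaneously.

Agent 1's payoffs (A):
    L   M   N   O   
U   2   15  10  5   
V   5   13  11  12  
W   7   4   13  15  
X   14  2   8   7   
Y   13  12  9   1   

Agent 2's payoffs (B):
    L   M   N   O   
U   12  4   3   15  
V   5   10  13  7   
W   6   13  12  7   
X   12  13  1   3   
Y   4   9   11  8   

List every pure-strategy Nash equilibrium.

None

A profile is a Nash equilibrium when each player is best-responding to the other.
Agent 1's best responses — vs L: X (payoff 14); vs M: U (payoff 15); vs N: W (payoff 13); vs O: W (payoff 15).
Agent 2's best responses — vs U: O (payoff 15); vs V: N (payoff 13); vs W: M (payoff 13); vs X: M (payoff 13); vs Y: N (payoff 11).
No cell has both players best-responding. For instance, Agent 1's best reply to M is U, but against U Agent 2 prefers O over M.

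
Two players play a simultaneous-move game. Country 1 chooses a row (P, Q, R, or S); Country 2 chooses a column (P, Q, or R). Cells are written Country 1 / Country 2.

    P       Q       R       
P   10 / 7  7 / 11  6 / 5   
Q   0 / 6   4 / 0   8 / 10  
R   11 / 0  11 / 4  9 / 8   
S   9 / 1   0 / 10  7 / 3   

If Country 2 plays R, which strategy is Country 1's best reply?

R

With Country 2 fixed at R, Country 1's payoffs are: P → 6, Q → 8, R → 9, S → 7.
The maximum is 9, achieved by R.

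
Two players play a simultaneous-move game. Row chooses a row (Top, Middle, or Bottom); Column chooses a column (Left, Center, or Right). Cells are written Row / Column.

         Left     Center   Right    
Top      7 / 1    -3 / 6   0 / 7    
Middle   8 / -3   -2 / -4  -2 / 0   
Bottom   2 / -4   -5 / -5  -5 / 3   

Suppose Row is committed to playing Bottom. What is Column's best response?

Right

With Row fixed at Bottom, Column's payoffs are: Left → -4, Center → -5, Right → 3.
The maximum is 3, achieved by Right.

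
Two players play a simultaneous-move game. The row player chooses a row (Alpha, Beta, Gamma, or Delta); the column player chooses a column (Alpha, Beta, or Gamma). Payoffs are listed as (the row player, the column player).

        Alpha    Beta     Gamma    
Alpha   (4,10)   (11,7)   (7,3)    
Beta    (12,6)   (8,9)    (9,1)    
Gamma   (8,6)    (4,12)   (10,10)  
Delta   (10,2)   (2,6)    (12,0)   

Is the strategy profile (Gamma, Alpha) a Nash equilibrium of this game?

No

Holding the column player at Alpha: the row player gets 8 from Gamma but could get 12 by switching to Beta. The row player has a profitable deviation.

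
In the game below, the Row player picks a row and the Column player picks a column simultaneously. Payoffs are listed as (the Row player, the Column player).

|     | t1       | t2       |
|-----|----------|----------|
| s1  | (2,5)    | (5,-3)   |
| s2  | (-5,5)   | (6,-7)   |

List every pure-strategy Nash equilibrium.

A profile is a Nash equilibrium when each player is best-responding to the other.
The Row player's best responses — vs t1: s1 (payoff 2); vs t2: s2 (payoff 6).
The Column player's best responses — vs s1: t1 (payoff 5); vs s2: t1 (payoff 5).
The only mutual best response is (s1, t1); neither player gains by switching there.

(s1, t1)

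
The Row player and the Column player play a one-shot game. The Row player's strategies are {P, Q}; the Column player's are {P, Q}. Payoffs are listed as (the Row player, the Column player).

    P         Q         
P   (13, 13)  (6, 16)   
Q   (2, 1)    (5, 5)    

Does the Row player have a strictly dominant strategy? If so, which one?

P

Check whether one of the Row player's strategies beats all alternatives regardless of what the opponent does.
P strictly dominates: vs P: 13 > 2; vs Q: 6 > 5.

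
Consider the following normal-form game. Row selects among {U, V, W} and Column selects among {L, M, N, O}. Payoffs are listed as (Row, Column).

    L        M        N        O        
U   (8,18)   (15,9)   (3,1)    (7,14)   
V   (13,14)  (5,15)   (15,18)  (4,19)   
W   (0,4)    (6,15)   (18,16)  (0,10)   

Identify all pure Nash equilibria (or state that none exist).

Find each player's best response to every opponent strategy; NE are the intersections.
Row's best responses — vs L: V (payoff 13); vs M: U (payoff 15); vs N: W (payoff 18); vs O: U (payoff 7).
Column's best responses — vs U: L (payoff 18); vs V: O (payoff 19); vs W: N (payoff 16).
The only mutual best response is (W, N); neither player gains by switching there.

(W, N)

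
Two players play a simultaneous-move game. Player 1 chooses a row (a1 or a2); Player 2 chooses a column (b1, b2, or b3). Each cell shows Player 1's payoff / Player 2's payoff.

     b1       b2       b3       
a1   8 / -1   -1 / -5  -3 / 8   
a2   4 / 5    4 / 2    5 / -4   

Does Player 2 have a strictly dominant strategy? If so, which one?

None

A strategy is strictly dominant if it gives Player 2 a strictly higher payoff than every other strategy, against every choice by the opponent.
b1 is not dominant: against a1, b3 gives 8 > -1.
b2 is not dominant: against a1, b1 gives -1 > -5.
b3 is not dominant: against a2, b1 gives 5 > -4.
No single strategy is best against every opponent action.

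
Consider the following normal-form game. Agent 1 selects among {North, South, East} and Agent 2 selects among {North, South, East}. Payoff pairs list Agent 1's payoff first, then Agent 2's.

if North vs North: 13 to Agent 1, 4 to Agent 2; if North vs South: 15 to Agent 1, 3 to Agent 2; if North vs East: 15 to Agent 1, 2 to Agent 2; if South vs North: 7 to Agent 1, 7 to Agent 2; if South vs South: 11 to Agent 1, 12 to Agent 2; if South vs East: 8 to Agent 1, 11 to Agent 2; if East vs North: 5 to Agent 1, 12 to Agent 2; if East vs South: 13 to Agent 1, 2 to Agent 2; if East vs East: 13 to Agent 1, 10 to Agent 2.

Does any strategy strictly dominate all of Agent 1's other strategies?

Check whether one of Agent 1's strategies beats all alternatives regardless of what the opponent does.
North strictly dominates: vs North: 13 > each of {7, 5}; vs South: 15 > each of {11, 13}; vs East: 15 > each of {8, 13}.

North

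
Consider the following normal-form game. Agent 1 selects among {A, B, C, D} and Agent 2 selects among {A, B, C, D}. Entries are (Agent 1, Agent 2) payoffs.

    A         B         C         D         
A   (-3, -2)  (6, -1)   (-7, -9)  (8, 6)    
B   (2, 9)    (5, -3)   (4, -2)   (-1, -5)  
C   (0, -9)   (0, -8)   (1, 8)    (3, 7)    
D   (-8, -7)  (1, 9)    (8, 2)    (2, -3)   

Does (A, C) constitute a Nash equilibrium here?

No

Holding Agent 2 at C: Agent 1 gets -7 from A but could get 8 by switching to D. Agent 1 has a profitable deviation.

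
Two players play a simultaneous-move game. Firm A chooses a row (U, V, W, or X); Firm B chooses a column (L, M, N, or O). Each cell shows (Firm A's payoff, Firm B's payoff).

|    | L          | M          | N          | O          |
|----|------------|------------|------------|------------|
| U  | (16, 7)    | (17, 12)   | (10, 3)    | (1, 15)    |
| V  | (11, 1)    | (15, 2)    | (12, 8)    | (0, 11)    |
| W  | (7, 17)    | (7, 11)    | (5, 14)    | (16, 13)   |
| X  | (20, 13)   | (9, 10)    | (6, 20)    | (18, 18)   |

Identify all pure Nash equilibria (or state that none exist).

None

Check mutual best responses: a cell is a NE iff neither player can gain by unilaterally deviating.
Firm A's best responses — vs L: X (payoff 20); vs M: U (payoff 17); vs N: V (payoff 12); vs O: X (payoff 18).
Firm B's best responses — vs U: O (payoff 15); vs V: O (payoff 11); vs W: L (payoff 17); vs X: N (payoff 20).
No cell has both players best-responding. For instance, Firm A's best reply to N is V, but against V Firm B prefers O over N.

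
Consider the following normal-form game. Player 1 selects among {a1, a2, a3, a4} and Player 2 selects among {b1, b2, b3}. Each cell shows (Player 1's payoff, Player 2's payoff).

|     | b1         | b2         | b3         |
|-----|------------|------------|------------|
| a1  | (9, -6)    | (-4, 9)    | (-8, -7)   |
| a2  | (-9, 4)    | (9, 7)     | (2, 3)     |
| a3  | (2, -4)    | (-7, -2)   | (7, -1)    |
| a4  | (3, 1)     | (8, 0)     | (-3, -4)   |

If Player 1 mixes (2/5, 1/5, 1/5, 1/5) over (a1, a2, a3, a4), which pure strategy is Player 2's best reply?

b2

Player 2's best reply maximizes expected payoff against the mix.
b1: (2/5)·(-6) + (1/5)·4 + (1/5)·(-4) + (1/5)·1 = -11/5
b2: (2/5)·9 + (1/5)·7 + (1/5)·(-2) + (1/5)·0 = 23/5
b3: (2/5)·(-7) + (1/5)·3 + (1/5)·(-1) + (1/5)·(-4) = -16/5
Highest expected payoff is 23/5, from b2.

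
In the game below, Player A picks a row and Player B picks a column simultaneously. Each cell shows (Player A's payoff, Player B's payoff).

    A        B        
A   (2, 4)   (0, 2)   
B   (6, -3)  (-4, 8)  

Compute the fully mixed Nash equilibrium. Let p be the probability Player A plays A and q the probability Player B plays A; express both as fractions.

p = 11/13, q = 1/2

Each player's mixing probability is pinned down by making the *other* player indifferent.
Player B indifferent between A and B: p·4 + (1−p)·(-3) = p·2 + (1−p)·8 ⟹ (-3) + 7p = 8 + (-6)p ⟹ p = 11/13.
Player A indifferent between A and B: q·2 + (1−q)·0 = q·6 + (1−q)·(-4) ⟹ 0 + 2q = (-4) + 10q ⟹ q = 1/2.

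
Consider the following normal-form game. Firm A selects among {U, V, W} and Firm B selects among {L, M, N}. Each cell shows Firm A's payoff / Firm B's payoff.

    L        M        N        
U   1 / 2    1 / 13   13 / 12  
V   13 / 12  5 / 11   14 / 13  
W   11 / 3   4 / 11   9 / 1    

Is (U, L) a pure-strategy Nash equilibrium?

Holding Firm B at L: Firm A gets 1 from U but could get 13 by switching to V. Firm A has a profitable deviation.

No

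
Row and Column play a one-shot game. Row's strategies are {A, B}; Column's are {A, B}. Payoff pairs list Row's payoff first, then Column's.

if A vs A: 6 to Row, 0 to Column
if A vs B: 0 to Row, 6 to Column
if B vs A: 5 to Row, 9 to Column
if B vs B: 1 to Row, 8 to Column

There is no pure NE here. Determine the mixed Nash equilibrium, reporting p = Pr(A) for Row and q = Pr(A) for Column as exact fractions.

p = 1/7, q = 1/2

Each player's mixing probability is pinned down by making the *other* player indifferent.
Column indifferent between A and B: p·0 + (1−p)·9 = p·6 + (1−p)·8 ⟹ 9 + (-9)p = 8 + (-2)p ⟹ p = 1/7.
Row indifferent between A and B: q·6 + (1−q)·0 = q·5 + (1−q)·1 ⟹ 0 + 6q = 1 + 4q ⟹ q = 1/2.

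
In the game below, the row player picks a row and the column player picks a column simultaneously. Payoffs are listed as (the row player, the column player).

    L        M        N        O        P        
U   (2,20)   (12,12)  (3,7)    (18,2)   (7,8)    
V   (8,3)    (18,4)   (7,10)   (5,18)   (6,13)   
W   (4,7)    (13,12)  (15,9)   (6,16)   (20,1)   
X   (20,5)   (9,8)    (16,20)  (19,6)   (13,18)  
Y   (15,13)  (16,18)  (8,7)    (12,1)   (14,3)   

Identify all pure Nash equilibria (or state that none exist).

(X, N)

Find each player's best response to every opponent strategy; NE are the intersections.
The row player's best responses — vs L: X (payoff 20); vs M: V (payoff 18); vs N: X (payoff 16); vs O: X (payoff 19); vs P: W (payoff 20).
The column player's best responses — vs U: L (payoff 20); vs V: O (payoff 18); vs W: O (payoff 16); vs X: N (payoff 20); vs Y: M (payoff 18).
The only mutual best response is (X, N); neither player gains by switching there.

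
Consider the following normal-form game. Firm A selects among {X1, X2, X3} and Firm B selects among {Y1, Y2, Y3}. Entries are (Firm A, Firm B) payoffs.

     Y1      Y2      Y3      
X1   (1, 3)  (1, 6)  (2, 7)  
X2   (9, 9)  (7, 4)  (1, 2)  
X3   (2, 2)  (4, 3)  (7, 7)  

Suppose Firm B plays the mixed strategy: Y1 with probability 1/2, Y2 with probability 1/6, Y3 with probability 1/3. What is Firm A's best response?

X2

Compute Firm A's expected payoff from each pure strategy against the given mix.
X1: (1/2)·1 + (1/6)·1 + (1/3)·2 = 4/3
X2: (1/2)·9 + (1/6)·7 + (1/3)·1 = 6
X3: (1/2)·2 + (1/6)·4 + (1/3)·7 = 4
Highest expected payoff is 6, from X2.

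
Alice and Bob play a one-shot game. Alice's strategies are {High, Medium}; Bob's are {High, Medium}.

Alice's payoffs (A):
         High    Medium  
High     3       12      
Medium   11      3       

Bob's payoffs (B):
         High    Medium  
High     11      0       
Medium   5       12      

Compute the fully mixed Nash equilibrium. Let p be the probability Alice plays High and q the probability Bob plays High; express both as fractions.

In a mixed NE each player is indifferent between their pure strategies, so the opponent's mix sets the indifference.
Bob indifferent between High and Medium: p·11 + (1−p)·5 = p·0 + (1−p)·12 ⟹ 5 + 6p = 12 + (-12)p ⟹ p = 7/18.
Alice indifferent between High and Medium: q·3 + (1−q)·12 = q·11 + (1−q)·3 ⟹ 12 + (-9)q = 3 + 8q ⟹ q = 9/17.

p = 7/18, q = 9/17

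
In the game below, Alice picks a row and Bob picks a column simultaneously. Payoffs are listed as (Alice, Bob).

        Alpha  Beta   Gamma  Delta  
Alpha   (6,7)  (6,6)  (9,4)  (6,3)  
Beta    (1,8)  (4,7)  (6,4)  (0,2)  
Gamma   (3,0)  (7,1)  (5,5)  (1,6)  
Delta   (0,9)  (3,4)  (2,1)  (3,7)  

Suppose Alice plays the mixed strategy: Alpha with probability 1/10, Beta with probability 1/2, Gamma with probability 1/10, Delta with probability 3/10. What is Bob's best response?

Compute Bob's expected payoff from each pure strategy against the given mix.
Alpha: (1/10)·7 + (1/2)·8 + (1/10)·0 + (3/10)·9 = 37/5
Beta: (1/10)·6 + (1/2)·7 + (1/10)·1 + (3/10)·4 = 27/5
Gamma: (1/10)·4 + (1/2)·4 + (1/10)·5 + (3/10)·1 = 16/5
Delta: (1/10)·3 + (1/2)·2 + (1/10)·6 + (3/10)·7 = 4
Highest expected payoff is 37/5, from Alpha.

Alpha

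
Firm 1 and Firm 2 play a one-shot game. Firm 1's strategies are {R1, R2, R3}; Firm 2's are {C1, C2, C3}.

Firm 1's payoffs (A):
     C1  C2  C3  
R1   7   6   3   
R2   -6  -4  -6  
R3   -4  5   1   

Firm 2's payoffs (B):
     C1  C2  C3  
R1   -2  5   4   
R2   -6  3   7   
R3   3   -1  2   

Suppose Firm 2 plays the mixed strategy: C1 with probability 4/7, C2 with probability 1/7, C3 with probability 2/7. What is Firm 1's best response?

R1

Firm 1's best reply maximizes expected payoff against the mix.
R1: (4/7)·7 + (1/7)·6 + (2/7)·3 = 40/7
R2: (4/7)·(-6) + (1/7)·(-4) + (2/7)·(-6) = -40/7
R3: (4/7)·(-4) + (1/7)·5 + (2/7)·1 = -9/7
Highest expected payoff is 40/7, from R1.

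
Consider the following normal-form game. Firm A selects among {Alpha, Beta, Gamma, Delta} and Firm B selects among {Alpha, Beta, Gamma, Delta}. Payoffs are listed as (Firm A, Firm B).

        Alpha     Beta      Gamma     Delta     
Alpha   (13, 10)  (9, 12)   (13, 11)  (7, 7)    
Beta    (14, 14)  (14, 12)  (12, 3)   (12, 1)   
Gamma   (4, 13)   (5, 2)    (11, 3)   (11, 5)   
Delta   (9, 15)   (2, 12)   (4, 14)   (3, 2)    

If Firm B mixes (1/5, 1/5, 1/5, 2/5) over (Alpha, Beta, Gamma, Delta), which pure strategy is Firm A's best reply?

Beta

Compute Firm A's expected payoff from each pure strategy against the given mix.
Alpha: (1/5)·13 + (1/5)·9 + (1/5)·13 + (2/5)·7 = 49/5
Beta: (1/5)·14 + (1/5)·14 + (1/5)·12 + (2/5)·12 = 64/5
Gamma: (1/5)·4 + (1/5)·5 + (1/5)·11 + (2/5)·11 = 42/5
Delta: (1/5)·9 + (1/5)·2 + (1/5)·4 + (2/5)·3 = 21/5
Highest expected payoff is 64/5, from Beta.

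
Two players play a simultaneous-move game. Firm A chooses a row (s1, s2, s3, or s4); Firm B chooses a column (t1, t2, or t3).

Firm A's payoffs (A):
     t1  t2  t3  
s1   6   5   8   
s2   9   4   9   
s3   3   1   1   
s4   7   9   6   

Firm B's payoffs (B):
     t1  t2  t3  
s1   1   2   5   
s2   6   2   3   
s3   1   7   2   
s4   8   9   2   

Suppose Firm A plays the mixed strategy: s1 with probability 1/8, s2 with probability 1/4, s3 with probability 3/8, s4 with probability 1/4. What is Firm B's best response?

t2

Compute Firm B's expected payoff from each pure strategy against the given mix.
t1: (1/8)·1 + (1/4)·6 + (3/8)·1 + (1/4)·8 = 4
t2: (1/8)·2 + (1/4)·2 + (3/8)·7 + (1/4)·9 = 45/8
t3: (1/8)·5 + (1/4)·3 + (3/8)·2 + (1/4)·2 = 21/8
Highest expected payoff is 45/8, from t2.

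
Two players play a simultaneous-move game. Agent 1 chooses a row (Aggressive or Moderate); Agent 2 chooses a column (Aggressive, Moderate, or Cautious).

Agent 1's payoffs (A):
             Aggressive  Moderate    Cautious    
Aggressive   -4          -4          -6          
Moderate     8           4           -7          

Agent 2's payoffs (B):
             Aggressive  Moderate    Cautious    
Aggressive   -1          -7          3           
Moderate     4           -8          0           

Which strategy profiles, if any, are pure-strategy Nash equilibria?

(Aggressive, Cautious) and (Moderate, Aggressive)

Find each player's best response to every opponent strategy; NE are the intersections.
Agent 1's best responses — vs Aggressive: Moderate (payoff 8); vs Moderate: Moderate (payoff 4); vs Cautious: Aggressive (payoff -6).
Agent 2's best responses — vs Aggressive: Cautious (payoff 3); vs Moderate: Aggressive (payoff 4).
Mutual best responses occur at (Aggressive, Cautious) and (Moderate, Aggressive); at each, neither player gains by switching.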